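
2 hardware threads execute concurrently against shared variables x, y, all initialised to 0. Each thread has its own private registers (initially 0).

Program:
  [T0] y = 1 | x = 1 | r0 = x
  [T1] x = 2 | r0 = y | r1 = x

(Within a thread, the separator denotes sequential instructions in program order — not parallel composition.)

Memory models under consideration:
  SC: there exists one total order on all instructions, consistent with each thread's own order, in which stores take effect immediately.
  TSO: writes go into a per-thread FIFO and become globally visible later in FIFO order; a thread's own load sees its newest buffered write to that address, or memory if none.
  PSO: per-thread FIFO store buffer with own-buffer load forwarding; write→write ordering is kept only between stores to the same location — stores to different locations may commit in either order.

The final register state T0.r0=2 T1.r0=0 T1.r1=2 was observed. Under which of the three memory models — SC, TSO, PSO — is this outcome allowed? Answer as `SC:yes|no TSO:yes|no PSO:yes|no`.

SC:no TSO:yes PSO:yes

outcome vector order: (T0.r0,T1.r0,T1.r1)
under SC → (1,0,1); (1,0,2); (1,1,1); (1,1,2); (2,1,2)
under TSO → (1,0,1); (1,0,2); (1,1,1); (1,1,2); (2,0,2); (2,1,2)
under PSO → (1,0,1); (1,0,2); (1,1,1); (1,1,2); (2,0,2); (2,1,2)
target (2,0,2) ∈ {TSO,PSO}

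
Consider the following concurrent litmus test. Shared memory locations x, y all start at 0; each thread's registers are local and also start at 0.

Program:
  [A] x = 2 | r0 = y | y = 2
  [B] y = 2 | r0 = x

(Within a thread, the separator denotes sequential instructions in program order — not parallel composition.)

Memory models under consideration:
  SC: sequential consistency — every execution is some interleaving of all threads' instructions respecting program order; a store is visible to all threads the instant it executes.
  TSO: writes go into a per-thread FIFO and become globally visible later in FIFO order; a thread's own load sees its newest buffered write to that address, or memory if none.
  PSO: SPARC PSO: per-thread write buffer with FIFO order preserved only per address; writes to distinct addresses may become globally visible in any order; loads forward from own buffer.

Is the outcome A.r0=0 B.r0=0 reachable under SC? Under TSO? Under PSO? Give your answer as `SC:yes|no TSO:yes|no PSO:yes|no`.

outcome vector order: (A.r0,B.r0)
[SC] allowed = {0/2, 2/0, 2/2}
[TSO] allowed = {0/0, 0/2, 2/0, 2/2}
[PSO] allowed = {0/0, 0/2, 2/0, 2/2}
target 0/0 ∈ {TSO,PSO}

SC:no TSO:yes PSO:yes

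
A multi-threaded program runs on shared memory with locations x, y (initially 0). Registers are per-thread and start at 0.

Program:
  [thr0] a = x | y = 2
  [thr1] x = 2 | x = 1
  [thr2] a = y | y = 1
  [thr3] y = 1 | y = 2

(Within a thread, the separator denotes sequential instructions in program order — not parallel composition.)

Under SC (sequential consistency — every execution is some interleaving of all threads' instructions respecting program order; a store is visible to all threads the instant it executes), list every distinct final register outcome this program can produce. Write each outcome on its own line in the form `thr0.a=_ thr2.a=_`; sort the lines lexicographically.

thr0.a=0 thr2.a=0
thr0.a=0 thr2.a=1
thr0.a=0 thr2.a=2
thr0.a=1 thr2.a=0
thr0.a=1 thr2.a=1
thr0.a=1 thr2.a=2
thr0.a=2 thr2.a=0
thr0.a=2 thr2.a=1
thr0.a=2 thr2.a=2

outcome vector order: (thr0.a,thr2.a)
|SC outcomes| = 9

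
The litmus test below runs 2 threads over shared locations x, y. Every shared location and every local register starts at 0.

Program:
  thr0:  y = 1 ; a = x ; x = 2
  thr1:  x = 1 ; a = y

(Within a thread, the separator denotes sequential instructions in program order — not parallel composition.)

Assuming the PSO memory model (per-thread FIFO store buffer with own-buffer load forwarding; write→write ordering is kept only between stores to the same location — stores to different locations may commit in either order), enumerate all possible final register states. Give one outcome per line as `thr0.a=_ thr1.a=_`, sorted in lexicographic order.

outcome vector order: (thr0.a,thr1.a)
|PSO outcomes| = 4

thr0.a=0 thr1.a=0
thr0.a=0 thr1.a=1
thr0.a=1 thr1.a=0
thr0.a=1 thr1.a=1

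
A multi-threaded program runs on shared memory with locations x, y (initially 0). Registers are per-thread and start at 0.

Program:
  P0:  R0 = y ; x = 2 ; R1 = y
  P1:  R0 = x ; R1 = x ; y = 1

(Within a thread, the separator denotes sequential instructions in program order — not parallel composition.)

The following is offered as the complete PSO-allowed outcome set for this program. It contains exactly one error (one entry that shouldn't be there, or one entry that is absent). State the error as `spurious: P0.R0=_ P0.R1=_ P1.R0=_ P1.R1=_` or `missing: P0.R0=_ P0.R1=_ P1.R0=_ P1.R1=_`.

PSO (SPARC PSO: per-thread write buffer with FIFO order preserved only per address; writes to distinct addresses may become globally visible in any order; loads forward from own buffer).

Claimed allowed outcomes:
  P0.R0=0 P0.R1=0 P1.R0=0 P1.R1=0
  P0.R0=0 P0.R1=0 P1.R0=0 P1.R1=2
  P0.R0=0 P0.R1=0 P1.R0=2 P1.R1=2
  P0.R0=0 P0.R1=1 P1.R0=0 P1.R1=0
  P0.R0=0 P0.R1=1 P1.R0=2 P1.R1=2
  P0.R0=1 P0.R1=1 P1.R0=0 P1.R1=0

missing: P0.R0=0 P0.R1=1 P1.R0=0 P1.R1=2

outcome vector order: (P0.R0,P0.R1,P1.R0,P1.R1)
under PSO → 0/0/0/0; 0/0/0/2; 0/0/2/2; 0/1/0/0; 0/1/0/2; 0/1/2/2; 1/1/0/0
PSO∖claimed = {0/1/0/2}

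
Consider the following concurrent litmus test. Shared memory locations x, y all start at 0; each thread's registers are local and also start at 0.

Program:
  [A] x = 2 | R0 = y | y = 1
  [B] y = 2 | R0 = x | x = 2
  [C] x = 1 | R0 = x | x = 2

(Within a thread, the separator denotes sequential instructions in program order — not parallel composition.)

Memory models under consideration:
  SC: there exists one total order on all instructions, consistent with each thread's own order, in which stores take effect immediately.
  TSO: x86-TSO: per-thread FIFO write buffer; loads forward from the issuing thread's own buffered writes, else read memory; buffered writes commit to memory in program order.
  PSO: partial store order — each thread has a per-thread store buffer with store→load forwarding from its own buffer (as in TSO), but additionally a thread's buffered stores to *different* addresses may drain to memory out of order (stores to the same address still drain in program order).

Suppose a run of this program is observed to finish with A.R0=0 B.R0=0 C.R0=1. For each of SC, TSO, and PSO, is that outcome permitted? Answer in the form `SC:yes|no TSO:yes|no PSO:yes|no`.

outcome vector order: (A.R0,B.R0,C.R0)
SC (10): (0,1,1); (0,1,2); (0,2,1); (0,2,2); (2,0,1); (2,0,2); (2,1,1); (2,1,2); (2,2,1); (2,2,2)
TSO (12): (0,0,1); (0,0,2); (0,1,1); (0,1,2); (0,2,1); (0,2,2); (2,0,1); (2,0,2); (2,1,1); (2,1,2); (2,2,1); (2,2,2)
PSO (12): (0,0,1); (0,0,2); (0,1,1); (0,1,2); (0,2,1); (0,2,2); (2,0,1); (2,0,2); (2,1,1); (2,1,2); (2,2,1); (2,2,2)
target (0,0,1) ∈ {TSO,PSO}

SC:no TSO:yes PSO:yes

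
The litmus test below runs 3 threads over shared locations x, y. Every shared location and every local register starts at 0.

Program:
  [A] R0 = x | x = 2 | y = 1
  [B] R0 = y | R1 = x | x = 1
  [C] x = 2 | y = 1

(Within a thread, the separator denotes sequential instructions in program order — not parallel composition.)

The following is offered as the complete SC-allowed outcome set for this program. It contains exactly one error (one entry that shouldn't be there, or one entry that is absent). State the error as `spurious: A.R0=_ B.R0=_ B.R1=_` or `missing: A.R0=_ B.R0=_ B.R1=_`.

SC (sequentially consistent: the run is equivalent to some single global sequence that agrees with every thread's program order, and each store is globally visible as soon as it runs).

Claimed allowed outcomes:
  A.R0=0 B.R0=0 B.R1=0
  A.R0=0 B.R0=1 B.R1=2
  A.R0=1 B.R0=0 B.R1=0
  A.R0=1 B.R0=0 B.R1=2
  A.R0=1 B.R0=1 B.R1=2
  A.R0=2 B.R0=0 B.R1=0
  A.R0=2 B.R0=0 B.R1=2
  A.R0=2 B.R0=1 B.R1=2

missing: A.R0=0 B.R0=0 B.R1=2

outcome vector order: (A.R0,B.R0,B.R1)
SC (9): <0 0 0>; <0 0 2>; <0 1 2>; <1 0 0>; <1 0 2>; <1 1 2>; <2 0 0>; <2 0 2>; <2 1 2>
SC∖claimed = {<0 0 2>}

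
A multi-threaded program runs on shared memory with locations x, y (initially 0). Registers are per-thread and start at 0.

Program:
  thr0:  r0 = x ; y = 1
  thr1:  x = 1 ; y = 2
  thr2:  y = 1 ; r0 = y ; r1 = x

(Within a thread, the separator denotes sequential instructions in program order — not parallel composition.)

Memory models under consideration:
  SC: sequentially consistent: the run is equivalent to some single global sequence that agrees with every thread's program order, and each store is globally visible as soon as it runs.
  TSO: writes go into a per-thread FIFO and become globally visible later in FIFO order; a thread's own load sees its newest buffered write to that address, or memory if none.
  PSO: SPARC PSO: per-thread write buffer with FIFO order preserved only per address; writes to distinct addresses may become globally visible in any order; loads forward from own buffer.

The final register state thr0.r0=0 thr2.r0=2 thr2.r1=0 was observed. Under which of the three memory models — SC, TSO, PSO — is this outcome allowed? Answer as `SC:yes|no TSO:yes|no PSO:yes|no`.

SC:no TSO:no PSO:yes

outcome vector order: (thr0.r0,thr2.r0,thr2.r1)
SC: 6 outcomes — {<0 1 0> <0 1 1> <0 2 1> <1 1 0> <1 1 1> <1 2 1>}
TSO: 6 outcomes — {<0 1 0> <0 1 1> <0 2 1> <1 1 0> <1 1 1> <1 2 1>}
PSO: 8 outcomes — {<0 1 0> <0 1 1> <0 2 0> <0 2 1> <1 1 0> <1 1 1> <1 2 0> <1 2 1>}
target <0 2 0> ∈ {PSO}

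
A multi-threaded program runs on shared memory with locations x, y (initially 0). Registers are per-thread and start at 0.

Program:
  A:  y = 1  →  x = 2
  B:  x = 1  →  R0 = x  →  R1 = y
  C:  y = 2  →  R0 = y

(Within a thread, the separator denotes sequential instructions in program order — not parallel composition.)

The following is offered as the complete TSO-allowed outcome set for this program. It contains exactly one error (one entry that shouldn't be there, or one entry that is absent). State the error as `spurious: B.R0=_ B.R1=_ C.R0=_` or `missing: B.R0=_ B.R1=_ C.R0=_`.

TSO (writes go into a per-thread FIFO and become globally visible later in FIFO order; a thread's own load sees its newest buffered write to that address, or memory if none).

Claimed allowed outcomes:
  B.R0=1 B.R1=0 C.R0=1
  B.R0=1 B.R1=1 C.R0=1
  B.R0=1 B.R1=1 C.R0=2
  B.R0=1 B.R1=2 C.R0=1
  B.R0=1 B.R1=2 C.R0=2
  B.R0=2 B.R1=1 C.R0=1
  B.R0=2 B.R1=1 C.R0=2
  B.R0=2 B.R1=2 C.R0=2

missing: B.R0=1 B.R1=0 C.R0=2

outcome vector order: (B.R0,B.R1,C.R0)
under TSO → 1/0/1 1/0/2 1/1/1 1/1/2 1/2/1 1/2/2 2/1/1 2/1/2 2/2/2
TSO∖claimed = {1/0/2}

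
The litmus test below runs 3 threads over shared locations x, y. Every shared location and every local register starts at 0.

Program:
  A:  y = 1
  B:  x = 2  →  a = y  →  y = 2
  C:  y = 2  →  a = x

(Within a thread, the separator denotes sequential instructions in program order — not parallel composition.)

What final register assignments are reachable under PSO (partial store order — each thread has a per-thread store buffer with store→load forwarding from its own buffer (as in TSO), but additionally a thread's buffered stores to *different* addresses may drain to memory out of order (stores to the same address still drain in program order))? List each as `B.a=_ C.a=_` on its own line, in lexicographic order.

outcome vector order: (B.a,C.a)
|PSO outcomes| = 6

B.a=0 C.a=0
B.a=0 C.a=2
B.a=1 C.a=0
B.a=1 C.a=2
B.a=2 C.a=0
B.a=2 C.a=2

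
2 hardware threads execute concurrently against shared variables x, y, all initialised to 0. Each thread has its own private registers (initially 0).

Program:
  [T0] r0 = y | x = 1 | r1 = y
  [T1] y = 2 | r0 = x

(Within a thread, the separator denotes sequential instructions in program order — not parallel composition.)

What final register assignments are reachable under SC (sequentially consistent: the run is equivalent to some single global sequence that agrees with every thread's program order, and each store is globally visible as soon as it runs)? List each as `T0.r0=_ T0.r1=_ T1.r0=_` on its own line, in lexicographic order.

outcome vector order: (T0.r0,T0.r1,T1.r0)
|SC outcomes| = 5

T0.r0=0 T0.r1=0 T1.r0=1
T0.r0=0 T0.r1=2 T1.r0=0
T0.r0=0 T0.r1=2 T1.r0=1
T0.r0=2 T0.r1=2 T1.r0=0
T0.r0=2 T0.r1=2 T1.r0=1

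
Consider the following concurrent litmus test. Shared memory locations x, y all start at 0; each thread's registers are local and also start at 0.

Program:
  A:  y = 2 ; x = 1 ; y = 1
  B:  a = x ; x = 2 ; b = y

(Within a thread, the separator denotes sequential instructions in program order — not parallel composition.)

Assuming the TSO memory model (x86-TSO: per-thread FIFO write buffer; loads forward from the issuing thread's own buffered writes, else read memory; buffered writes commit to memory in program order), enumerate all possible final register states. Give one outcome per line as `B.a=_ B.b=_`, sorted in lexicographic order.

outcome vector order: (B.a,B.b)
|TSO outcomes| = 5

B.a=0 B.b=0
B.a=0 B.b=1
B.a=0 B.b=2
B.a=1 B.b=1
B.a=1 B.b=2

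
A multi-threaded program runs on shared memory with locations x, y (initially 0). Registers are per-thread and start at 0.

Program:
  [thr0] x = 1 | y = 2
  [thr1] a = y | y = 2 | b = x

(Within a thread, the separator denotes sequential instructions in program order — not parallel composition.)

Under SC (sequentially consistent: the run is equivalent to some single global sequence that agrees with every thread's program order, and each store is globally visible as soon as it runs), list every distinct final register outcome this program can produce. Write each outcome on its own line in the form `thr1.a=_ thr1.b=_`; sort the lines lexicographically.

outcome vector order: (thr1.a,thr1.b)
|SC outcomes| = 3

thr1.a=0 thr1.b=0
thr1.a=0 thr1.b=1
thr1.a=2 thr1.b=1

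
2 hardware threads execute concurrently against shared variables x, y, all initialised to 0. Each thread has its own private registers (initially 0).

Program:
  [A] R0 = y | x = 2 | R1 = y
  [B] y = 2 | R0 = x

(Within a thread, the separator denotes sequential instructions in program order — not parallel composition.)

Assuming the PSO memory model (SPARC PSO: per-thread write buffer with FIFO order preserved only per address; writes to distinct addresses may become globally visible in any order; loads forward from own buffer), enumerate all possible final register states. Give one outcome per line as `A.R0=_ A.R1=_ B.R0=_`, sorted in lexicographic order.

outcome vector order: (A.R0,A.R1,B.R0)
|PSO outcomes| = 6

A.R0=0 A.R1=0 B.R0=0
A.R0=0 A.R1=0 B.R0=2
A.R0=0 A.R1=2 B.R0=0
A.R0=0 A.R1=2 B.R0=2
A.R0=2 A.R1=2 B.R0=0
A.R0=2 A.R1=2 B.R0=2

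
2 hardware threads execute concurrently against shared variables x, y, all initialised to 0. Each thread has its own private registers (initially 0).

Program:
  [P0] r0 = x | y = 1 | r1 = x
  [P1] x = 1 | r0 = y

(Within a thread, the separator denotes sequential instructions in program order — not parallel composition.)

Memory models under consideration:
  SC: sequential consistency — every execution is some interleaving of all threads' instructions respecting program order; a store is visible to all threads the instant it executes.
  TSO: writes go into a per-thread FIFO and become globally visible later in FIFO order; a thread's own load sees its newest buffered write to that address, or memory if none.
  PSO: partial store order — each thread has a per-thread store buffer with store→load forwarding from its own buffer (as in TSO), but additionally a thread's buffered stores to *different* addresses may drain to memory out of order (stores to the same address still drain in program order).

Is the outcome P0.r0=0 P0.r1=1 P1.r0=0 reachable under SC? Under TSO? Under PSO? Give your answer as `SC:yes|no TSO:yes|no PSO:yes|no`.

outcome vector order: (P0.r0,P0.r1,P1.r0)
SC (5): 0/0/1, 0/1/0, 0/1/1, 1/1/0, 1/1/1
TSO (6): 0/0/0, 0/0/1, 0/1/0, 0/1/1, 1/1/0, 1/1/1
PSO (6): 0/0/0, 0/0/1, 0/1/0, 0/1/1, 1/1/0, 1/1/1
target 0/1/0 ∈ {SC,TSO,PSO}

SC:yes TSO:yes PSO:yes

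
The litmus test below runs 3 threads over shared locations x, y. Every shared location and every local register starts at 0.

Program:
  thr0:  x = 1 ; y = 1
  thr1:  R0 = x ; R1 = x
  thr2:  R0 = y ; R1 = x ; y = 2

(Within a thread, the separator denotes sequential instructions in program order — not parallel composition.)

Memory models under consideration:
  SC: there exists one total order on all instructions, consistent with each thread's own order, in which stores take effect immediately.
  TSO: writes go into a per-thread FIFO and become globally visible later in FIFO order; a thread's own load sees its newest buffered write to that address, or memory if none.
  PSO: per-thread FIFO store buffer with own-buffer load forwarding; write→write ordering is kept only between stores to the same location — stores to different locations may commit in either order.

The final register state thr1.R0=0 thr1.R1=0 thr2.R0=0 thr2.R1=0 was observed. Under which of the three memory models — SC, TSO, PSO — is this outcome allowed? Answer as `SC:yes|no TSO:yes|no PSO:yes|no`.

outcome vector order: (thr1.R0,thr1.R1,thr2.R0,thr2.R1)
[SC] allowed = {<0 0 0 0>; <0 0 0 1>; <0 0 1 1>; <0 1 0 0>; <0 1 0 1>; <0 1 1 1>; <1 1 0 0>; <1 1 0 1>; <1 1 1 1>}
[TSO] allowed = {<0 0 0 0>; <0 0 0 1>; <0 0 1 1>; <0 1 0 0>; <0 1 0 1>; <0 1 1 1>; <1 1 0 0>; <1 1 0 1>; <1 1 1 1>}
[PSO] allowed = {<0 0 0 0>; <0 0 0 1>; <0 0 1 0>; <0 0 1 1>; <0 1 0 0>; <0 1 0 1>; <0 1 1 0>; <0 1 1 1>; <1 1 0 0>; <1 1 0 1>; <1 1 1 0>; <1 1 1 1>}
target <0 0 0 0> ∈ {SC,TSO,PSO}

SC:yes TSO:yes PSO:yes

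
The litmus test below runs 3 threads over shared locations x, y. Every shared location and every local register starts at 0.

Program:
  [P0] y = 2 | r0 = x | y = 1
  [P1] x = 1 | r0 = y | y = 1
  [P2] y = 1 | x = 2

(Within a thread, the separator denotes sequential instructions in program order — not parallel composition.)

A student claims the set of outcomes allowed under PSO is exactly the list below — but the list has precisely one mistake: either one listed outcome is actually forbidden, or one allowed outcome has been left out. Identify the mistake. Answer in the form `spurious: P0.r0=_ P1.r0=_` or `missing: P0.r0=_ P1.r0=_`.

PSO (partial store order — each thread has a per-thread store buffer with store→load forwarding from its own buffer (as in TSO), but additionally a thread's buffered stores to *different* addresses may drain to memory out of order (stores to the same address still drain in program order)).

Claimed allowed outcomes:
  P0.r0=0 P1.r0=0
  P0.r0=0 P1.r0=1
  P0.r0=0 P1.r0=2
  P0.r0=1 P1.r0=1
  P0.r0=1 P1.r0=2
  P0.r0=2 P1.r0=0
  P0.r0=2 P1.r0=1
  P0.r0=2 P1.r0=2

outcome vector order: (P0.r0,P1.r0)
PSO (9): <0 0>; <0 1>; <0 2>; <1 0>; <1 1>; <1 2>; <2 0>; <2 1>; <2 2>
PSO∖claimed = {<1 0>}

missing: P0.r0=1 P1.r0=0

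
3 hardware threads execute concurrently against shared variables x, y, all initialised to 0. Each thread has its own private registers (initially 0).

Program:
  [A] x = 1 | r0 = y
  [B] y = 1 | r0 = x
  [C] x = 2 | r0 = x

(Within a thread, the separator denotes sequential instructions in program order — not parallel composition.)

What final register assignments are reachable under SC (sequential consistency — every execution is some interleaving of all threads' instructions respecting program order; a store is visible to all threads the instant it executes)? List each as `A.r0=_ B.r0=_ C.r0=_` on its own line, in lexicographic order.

outcome vector order: (A.r0,B.r0,C.r0)
|SC outcomes| = 9

A.r0=0 B.r0=1 C.r0=1
A.r0=0 B.r0=1 C.r0=2
A.r0=0 B.r0=2 C.r0=2
A.r0=1 B.r0=0 C.r0=1
A.r0=1 B.r0=0 C.r0=2
A.r0=1 B.r0=1 C.r0=1
A.r0=1 B.r0=1 C.r0=2
A.r0=1 B.r0=2 C.r0=1
A.r0=1 B.r0=2 C.r0=2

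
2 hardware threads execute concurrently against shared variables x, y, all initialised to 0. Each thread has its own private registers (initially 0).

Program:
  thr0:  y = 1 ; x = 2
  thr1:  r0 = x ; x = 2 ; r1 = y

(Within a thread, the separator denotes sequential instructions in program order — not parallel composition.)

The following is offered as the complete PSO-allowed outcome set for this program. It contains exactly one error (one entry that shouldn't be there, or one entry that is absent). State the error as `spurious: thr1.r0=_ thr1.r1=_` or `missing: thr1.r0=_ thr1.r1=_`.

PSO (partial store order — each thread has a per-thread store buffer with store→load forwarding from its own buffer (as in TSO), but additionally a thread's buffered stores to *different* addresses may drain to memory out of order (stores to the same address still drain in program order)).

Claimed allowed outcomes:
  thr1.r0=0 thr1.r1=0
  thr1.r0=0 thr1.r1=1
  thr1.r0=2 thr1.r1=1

missing: thr1.r0=2 thr1.r1=0

outcome vector order: (thr1.r0,thr1.r1)
PSO: 4 outcomes — {(0,0) (0,1) (2,0) (2,1)}
PSO∖claimed = {(2,0)}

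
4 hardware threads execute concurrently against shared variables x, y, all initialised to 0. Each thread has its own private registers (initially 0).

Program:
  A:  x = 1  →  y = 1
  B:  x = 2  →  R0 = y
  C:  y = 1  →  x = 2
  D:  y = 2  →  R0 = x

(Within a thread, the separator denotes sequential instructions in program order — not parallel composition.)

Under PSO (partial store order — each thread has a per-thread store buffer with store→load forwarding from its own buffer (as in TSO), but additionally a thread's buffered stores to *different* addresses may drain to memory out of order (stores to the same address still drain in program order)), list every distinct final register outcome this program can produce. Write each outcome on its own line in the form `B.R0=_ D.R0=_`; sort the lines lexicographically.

outcome vector order: (B.R0,D.R0)
|PSO outcomes| = 9

B.R0=0 D.R0=0
B.R0=0 D.R0=1
B.R0=0 D.R0=2
B.R0=1 D.R0=0
B.R0=1 D.R0=1
B.R0=1 D.R0=2
B.R0=2 D.R0=0
B.R0=2 D.R0=1
B.R0=2 D.R0=2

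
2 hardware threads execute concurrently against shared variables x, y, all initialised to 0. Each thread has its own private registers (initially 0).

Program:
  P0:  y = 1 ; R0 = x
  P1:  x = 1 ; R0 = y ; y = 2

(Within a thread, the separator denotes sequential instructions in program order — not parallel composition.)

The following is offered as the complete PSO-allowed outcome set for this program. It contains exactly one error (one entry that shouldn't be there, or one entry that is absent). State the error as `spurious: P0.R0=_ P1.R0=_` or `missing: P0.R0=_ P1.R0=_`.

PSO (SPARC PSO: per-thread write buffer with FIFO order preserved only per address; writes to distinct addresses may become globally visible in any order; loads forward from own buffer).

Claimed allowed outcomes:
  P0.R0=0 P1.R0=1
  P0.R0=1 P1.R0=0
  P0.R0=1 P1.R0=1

missing: P0.R0=0 P1.R0=0

outcome vector order: (P0.R0,P1.R0)
[PSO] allowed = {0/0 0/1 1/0 1/1}
PSO∖claimed = {0/0}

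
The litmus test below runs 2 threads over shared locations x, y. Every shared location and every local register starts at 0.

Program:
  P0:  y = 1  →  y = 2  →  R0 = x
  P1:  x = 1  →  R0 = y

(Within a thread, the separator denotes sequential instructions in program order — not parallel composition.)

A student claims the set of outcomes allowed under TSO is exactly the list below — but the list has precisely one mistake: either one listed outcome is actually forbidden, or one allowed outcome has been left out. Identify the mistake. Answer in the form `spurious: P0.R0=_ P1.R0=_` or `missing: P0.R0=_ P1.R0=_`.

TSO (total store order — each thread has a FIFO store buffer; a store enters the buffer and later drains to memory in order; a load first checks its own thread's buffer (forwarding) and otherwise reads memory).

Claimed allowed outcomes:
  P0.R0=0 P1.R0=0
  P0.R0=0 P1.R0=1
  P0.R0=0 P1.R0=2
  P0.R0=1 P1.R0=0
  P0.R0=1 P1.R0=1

missing: P0.R0=1 P1.R0=2

outcome vector order: (P0.R0,P1.R0)
[TSO] allowed = {0/0; 0/1; 0/2; 1/0; 1/1; 1/2}
TSO∖claimed = {1/2}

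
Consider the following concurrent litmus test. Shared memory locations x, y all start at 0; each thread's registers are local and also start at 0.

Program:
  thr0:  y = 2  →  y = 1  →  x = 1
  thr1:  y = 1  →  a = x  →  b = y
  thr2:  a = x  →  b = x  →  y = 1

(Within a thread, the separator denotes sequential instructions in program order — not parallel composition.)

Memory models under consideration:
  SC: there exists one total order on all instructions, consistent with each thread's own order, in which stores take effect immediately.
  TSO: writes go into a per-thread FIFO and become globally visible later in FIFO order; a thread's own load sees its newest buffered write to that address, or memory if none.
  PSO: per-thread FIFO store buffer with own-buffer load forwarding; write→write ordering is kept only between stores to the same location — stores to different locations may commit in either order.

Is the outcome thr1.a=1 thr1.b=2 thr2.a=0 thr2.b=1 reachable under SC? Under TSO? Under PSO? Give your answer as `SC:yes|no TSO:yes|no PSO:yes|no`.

SC:no TSO:no PSO:yes

outcome vector order: (thr1.a,thr1.b,thr2.a,thr2.b)
under SC → <0 1 0 0> <0 1 0 1> <0 1 1 1> <0 2 0 0> <0 2 0 1> <0 2 1 1> <1 1 0 0> <1 1 0 1> <1 1 1 1>
under TSO → <0 1 0 0> <0 1 0 1> <0 1 1 1> <0 2 0 0> <0 2 0 1> <0 2 1 1> <1 1 0 0> <1 1 0 1> <1 1 1 1>
under PSO → <0 1 0 0> <0 1 0 1> <0 1 1 1> <0 2 0 0> <0 2 0 1> <0 2 1 1> <1 1 0 0> <1 1 0 1> <1 1 1 1> <1 2 0 0> <1 2 0 1> <1 2 1 1>
target <1 2 0 1> ∈ {PSO}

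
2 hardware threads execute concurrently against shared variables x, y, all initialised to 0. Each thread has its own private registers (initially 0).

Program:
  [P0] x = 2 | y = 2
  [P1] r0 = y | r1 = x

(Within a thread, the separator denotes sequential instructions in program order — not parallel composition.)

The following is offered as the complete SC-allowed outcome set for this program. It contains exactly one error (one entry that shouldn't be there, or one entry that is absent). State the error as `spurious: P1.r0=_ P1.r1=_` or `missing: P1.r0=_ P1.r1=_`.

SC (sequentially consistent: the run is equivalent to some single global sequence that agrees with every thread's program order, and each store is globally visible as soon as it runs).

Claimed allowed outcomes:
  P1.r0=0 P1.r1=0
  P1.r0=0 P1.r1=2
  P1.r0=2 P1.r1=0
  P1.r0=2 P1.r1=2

spurious: P1.r0=2 P1.r1=0

outcome vector order: (P1.r0,P1.r1)
[SC] allowed = {0/0, 0/2, 2/2}
claimed∖SC = {2/0}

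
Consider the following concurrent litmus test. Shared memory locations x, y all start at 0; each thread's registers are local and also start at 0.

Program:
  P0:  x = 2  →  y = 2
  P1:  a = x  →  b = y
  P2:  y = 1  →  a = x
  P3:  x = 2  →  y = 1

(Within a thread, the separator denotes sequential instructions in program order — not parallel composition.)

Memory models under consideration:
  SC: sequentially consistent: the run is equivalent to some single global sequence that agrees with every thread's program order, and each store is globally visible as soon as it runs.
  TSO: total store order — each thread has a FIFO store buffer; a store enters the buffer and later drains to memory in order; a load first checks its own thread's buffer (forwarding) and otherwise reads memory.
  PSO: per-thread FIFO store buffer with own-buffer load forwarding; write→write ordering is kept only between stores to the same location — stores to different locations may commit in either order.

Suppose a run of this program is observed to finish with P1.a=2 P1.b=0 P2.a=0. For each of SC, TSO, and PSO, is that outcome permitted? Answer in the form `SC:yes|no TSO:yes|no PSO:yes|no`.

SC:no TSO:yes PSO:yes

outcome vector order: (P1.a,P1.b,P2.a)
[SC] allowed = {<0 0 0>; <0 0 2>; <0 1 0>; <0 1 2>; <0 2 0>; <0 2 2>; <2 0 2>; <2 1 0>; <2 1 2>; <2 2 0>; <2 2 2>}
[TSO] allowed = {<0 0 0>; <0 0 2>; <0 1 0>; <0 1 2>; <0 2 0>; <0 2 2>; <2 0 0>; <2 0 2>; <2 1 0>; <2 1 2>; <2 2 0>; <2 2 2>}
[PSO] allowed = {<0 0 0>; <0 0 2>; <0 1 0>; <0 1 2>; <0 2 0>; <0 2 2>; <2 0 0>; <2 0 2>; <2 1 0>; <2 1 2>; <2 2 0>; <2 2 2>}
target <2 0 0> ∈ {TSO,PSO}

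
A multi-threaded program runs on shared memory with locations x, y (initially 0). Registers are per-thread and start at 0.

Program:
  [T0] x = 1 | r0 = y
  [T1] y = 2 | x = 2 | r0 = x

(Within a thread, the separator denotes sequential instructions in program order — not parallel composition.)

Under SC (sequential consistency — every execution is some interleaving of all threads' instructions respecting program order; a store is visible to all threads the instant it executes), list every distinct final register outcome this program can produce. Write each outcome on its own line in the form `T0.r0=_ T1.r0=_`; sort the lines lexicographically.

outcome vector order: (T0.r0,T1.r0)
|SC outcomes| = 3

T0.r0=0 T1.r0=2
T0.r0=2 T1.r0=1
T0.r0=2 T1.r0=2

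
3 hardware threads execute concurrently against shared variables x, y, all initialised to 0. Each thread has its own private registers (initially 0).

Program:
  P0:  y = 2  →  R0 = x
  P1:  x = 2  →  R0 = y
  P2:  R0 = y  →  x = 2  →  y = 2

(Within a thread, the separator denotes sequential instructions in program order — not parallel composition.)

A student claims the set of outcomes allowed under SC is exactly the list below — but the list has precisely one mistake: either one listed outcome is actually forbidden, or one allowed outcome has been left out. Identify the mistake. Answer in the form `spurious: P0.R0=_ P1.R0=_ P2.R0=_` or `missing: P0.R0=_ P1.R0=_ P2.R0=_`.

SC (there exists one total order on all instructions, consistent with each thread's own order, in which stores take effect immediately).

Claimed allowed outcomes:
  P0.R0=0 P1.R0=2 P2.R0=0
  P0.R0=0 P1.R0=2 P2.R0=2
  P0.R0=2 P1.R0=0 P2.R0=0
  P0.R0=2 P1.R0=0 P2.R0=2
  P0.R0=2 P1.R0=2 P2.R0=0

missing: P0.R0=2 P1.R0=2 P2.R0=2

outcome vector order: (P0.R0,P1.R0,P2.R0)
under SC → 0/2/0, 0/2/2, 2/0/0, 2/0/2, 2/2/0, 2/2/2
SC∖claimed = {2/2/2}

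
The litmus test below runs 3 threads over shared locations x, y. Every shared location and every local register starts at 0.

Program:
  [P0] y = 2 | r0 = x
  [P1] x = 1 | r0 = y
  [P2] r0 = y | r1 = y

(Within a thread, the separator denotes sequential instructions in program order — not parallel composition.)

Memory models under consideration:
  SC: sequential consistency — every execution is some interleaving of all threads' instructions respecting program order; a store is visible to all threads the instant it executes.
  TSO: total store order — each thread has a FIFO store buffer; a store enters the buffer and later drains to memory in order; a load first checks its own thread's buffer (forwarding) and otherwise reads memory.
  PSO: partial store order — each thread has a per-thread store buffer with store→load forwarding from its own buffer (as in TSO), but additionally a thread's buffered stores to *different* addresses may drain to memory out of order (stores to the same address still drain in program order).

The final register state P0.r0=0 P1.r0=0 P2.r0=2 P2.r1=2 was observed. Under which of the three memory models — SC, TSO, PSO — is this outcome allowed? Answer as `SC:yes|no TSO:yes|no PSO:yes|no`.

SC:no TSO:yes PSO:yes

outcome vector order: (P0.r0,P1.r0,P2.r0,P2.r1)
SC: 9 outcomes — {0200, 0202, 0222, 1000, 1002, 1022, 1200, 1202, 1222}
TSO: 12 outcomes — {0000, 0002, 0022, 0200, 0202, 0222, 1000, 1002, 1022, 1200, 1202, 1222}
PSO: 12 outcomes — {0000, 0002, 0022, 0200, 0202, 0222, 1000, 1002, 1022, 1200, 1202, 1222}
target 0022 ∈ {TSO,PSO}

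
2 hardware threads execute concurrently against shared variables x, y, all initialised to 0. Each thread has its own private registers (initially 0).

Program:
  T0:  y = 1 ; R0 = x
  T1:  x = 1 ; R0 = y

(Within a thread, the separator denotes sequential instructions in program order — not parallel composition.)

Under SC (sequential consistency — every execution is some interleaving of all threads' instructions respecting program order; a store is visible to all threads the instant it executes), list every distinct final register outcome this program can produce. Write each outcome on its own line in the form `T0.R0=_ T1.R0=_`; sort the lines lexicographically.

T0.R0=0 T1.R0=1
T0.R0=1 T1.R0=0
T0.R0=1 T1.R0=1

outcome vector order: (T0.R0,T1.R0)
|SC outcomes| = 3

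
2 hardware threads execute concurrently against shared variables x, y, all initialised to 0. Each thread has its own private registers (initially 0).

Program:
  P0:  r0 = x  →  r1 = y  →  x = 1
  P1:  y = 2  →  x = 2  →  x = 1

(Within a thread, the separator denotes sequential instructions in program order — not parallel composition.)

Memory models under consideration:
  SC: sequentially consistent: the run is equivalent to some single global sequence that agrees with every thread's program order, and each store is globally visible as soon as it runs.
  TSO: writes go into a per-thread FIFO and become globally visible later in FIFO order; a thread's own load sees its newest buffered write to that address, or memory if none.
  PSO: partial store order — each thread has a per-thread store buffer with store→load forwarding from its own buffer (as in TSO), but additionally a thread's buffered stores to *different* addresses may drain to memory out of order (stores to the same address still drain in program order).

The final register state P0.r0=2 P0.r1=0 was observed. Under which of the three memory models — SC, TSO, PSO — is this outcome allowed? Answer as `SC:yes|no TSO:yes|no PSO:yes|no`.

SC:no TSO:no PSO:yes

outcome vector order: (P0.r0,P0.r1)
under SC → 0/0; 0/2; 1/2; 2/2
under TSO → 0/0; 0/2; 1/2; 2/2
under PSO → 0/0; 0/2; 1/0; 1/2; 2/0; 2/2
target 2/0 ∈ {PSO}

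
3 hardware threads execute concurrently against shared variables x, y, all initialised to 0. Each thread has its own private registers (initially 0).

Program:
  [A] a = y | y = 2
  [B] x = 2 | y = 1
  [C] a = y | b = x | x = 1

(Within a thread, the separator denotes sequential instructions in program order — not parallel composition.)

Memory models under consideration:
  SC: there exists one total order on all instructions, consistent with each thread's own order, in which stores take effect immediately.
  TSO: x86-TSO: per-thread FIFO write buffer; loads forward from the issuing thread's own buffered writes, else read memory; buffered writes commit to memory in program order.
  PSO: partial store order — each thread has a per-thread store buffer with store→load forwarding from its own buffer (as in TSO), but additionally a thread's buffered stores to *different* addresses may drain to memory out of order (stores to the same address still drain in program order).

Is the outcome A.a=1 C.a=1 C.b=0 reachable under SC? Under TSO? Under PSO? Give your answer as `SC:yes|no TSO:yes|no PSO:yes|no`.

SC:no TSO:no PSO:yes

outcome vector order: (A.a,C.a,C.b)
SC: 9 outcomes — {<0 0 0>; <0 0 2>; <0 1 2>; <0 2 0>; <0 2 2>; <1 0 0>; <1 0 2>; <1 1 2>; <1 2 2>}
TSO: 9 outcomes — {<0 0 0>; <0 0 2>; <0 1 2>; <0 2 0>; <0 2 2>; <1 0 0>; <1 0 2>; <1 1 2>; <1 2 2>}
PSO: 12 outcomes — {<0 0 0>; <0 0 2>; <0 1 0>; <0 1 2>; <0 2 0>; <0 2 2>; <1 0 0>; <1 0 2>; <1 1 0>; <1 1 2>; <1 2 0>; <1 2 2>}
target <1 1 0> ∈ {PSO}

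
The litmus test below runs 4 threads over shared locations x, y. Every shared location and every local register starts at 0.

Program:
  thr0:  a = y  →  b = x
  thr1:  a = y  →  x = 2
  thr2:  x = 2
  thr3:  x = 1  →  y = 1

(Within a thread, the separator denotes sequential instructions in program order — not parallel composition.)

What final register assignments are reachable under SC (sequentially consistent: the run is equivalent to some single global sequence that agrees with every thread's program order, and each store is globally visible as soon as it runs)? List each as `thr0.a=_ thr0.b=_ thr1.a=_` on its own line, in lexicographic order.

thr0.a=0 thr0.b=0 thr1.a=0
thr0.a=0 thr0.b=0 thr1.a=1
thr0.a=0 thr0.b=1 thr1.a=0
thr0.a=0 thr0.b=1 thr1.a=1
thr0.a=0 thr0.b=2 thr1.a=0
thr0.a=0 thr0.b=2 thr1.a=1
thr0.a=1 thr0.b=1 thr1.a=0
thr0.a=1 thr0.b=1 thr1.a=1
thr0.a=1 thr0.b=2 thr1.a=0
thr0.a=1 thr0.b=2 thr1.a=1

outcome vector order: (thr0.a,thr0.b,thr1.a)
|SC outcomes| = 10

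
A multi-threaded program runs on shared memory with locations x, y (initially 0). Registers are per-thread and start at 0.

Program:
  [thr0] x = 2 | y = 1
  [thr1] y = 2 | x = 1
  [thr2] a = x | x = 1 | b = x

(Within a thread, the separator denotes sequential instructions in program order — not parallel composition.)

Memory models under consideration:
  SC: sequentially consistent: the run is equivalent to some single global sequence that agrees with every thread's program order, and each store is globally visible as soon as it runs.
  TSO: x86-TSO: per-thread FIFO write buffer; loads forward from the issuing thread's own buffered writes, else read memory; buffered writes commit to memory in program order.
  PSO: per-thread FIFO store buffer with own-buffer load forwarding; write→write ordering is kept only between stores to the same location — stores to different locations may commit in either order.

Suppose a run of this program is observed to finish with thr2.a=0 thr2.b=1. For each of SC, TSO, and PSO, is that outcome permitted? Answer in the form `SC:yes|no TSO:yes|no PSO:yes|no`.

outcome vector order: (thr2.a,thr2.b)
under SC → <0 1>; <0 2>; <1 1>; <1 2>; <2 1>
under TSO → <0 1>; <0 2>; <1 1>; <1 2>; <2 1>
under PSO → <0 1>; <0 2>; <1 1>; <1 2>; <2 1>
target <0 1> ∈ {SC,TSO,PSO}

SC:yes TSO:yes PSO:yes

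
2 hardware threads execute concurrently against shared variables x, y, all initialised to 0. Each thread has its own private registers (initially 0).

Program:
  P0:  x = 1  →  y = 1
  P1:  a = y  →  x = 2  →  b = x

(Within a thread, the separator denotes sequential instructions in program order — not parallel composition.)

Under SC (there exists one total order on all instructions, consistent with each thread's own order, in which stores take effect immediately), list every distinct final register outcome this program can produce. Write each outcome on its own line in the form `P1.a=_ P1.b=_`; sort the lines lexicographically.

P1.a=0 P1.b=1
P1.a=0 P1.b=2
P1.a=1 P1.b=2

outcome vector order: (P1.a,P1.b)
|SC outcomes| = 3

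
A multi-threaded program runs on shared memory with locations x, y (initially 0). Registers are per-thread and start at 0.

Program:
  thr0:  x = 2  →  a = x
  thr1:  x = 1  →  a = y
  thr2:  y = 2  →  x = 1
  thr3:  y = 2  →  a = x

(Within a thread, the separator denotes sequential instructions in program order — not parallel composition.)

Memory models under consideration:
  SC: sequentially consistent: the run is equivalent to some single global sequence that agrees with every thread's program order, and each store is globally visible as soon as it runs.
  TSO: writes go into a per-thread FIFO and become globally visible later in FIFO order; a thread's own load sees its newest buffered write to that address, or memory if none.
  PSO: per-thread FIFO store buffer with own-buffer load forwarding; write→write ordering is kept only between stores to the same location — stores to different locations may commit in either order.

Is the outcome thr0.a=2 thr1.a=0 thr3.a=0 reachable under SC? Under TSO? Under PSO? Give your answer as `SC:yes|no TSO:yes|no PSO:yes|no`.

outcome vector order: (thr0.a,thr1.a,thr3.a)
under SC → 101, 102, 120, 121, 122, 201, 202, 220, 221, 222
under TSO → 100, 101, 102, 120, 121, 122, 200, 201, 202, 220, 221, 222
under PSO → 100, 101, 102, 120, 121, 122, 200, 201, 202, 220, 221, 222
target 200 ∈ {TSO,PSO}

SC:no TSO:yes PSO:yes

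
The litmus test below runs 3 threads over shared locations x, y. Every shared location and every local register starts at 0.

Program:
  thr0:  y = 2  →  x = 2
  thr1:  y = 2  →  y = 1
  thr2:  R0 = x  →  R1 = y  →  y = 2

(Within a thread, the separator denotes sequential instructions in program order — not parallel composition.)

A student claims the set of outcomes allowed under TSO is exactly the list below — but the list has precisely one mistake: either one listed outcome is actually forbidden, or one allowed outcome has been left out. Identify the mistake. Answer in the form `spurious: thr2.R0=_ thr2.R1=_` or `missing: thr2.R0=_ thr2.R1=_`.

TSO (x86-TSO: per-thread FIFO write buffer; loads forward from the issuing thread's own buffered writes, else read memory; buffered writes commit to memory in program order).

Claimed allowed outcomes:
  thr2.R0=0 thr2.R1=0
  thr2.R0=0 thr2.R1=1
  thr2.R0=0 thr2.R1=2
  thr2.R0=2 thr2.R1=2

missing: thr2.R0=2 thr2.R1=1

outcome vector order: (thr2.R0,thr2.R1)
under TSO → (0,0); (0,1); (0,2); (2,1); (2,2)
TSO∖claimed = {(2,1)}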